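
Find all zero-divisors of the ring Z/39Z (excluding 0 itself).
An element a ∈ Z/39Z (with a ≠ 0) is a zero-divisor iff gcd(a, 39) > 1 (because a is a unit precisely when gcd(a, n) = 1, and in Z/nZ every nonzero, non-unit element is a zero-divisor). Scan a = 1, ..., 38 and keep those with gcd(a, 39) > 1:
  gcd(3, 39) = 3, gcd(6, 39) = 3, gcd(9, 39) = 3, gcd(12, 39) = 3, gcd(13, 39) = 13, gcd(15, 39) = 3, gcd(18, 39) = 3, gcd(21, 39) = 3, gcd(24, 39) = 3, gcd(26, 39) = 13, gcd(27, 39) = 3, gcd(30, 39) = 3, gcd(33, 39) = 3, gcd(36, 39) = 3.
All other a ∈ {1, ..., 38} have gcd(a, 39) = 1 and are units. So the nonzero zero-divisors are exactly the 14 values of a appearing in this scan.

Final answer: nonzero zero-divisors of Z/39Z = {3, 6, 9, 12, 13, 15, 18, 21, 24, 26, 27, 30, 33, 36}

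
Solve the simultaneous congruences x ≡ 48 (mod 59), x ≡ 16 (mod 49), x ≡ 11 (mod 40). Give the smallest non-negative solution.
The moduli 59, 49, 40 are pairwise coprime, so by the CRT there is a unique solution mod 59·49·40 = 115640.
Solve by successive substitution. Start with x ≡ 48 (mod 59).
  Combine with x ≡ 16 (mod 49): write x = 48 + 59·t and require 48 + 59·t ≡ 16 (mod 49), i.e. 59·t ≡ 16 − 48 ≡ 17 (mod 49). Since 59^(−1) ≡ 5 (mod 49) (59 ≡ 10 (mod 49)), t ≡ 5·17 ≡ 36 (mod 49). So x ≡ 48 + 59·36 = 2172 (mod 2891).
  Combine with x ≡ 11 (mod 40): write x = 2172 + 2891·t and require 2172 + 2891·t ≡ 11 (mod 40), i.e. 2891·t ≡ 11 − 2172 ≡ 39 (mod 40). Since 2891^(−1) ≡ 11 (mod 40) (2891 ≡ 11 (mod 40)), t ≡ 11·39 ≡ 29 (mod 40). So x ≡ 2172 + 2891·29 = 86011 (mod 115640).
Unique solution in [0, 115640): x = 86011.

Final answer: x ≡ 86011 (mod 115640); the representative in [0, 115640) is 86011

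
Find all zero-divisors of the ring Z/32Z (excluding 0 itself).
nonzero zero-divisors of Z/32Z = {2, 4, 6, 8, 10, 12, 14, 16, 18, 20, 22, 24, 26, 28, 30}

An element a ∈ Z/32Z (with a ≠ 0) is a zero-divisor iff gcd(a, 32) > 1 (because a is a unit precisely when gcd(a, n) = 1, and in Z/nZ every nonzero, non-unit element is a zero-divisor). Scan a = 1, ..., 31 and keep those with gcd(a, 32) > 1:
  gcd(2, 32) = 2, gcd(4, 32) = 4, gcd(6, 32) = 2, gcd(8, 32) = 8, gcd(10, 32) = 2, gcd(12, 32) = 4, gcd(14, 32) = 2, gcd(16, 32) = 16, gcd(18, 32) = 2, gcd(20, 32) = 4, gcd(22, 32) = 2, gcd(24, 32) = 8, gcd(26, 32) = 2, gcd(28, 32) = 4, gcd(30, 32) = 2.
All other a ∈ {1, ..., 31} have gcd(a, 32) = 1 and are units. So the nonzero zero-divisors are exactly the 15 values of a appearing in this scan.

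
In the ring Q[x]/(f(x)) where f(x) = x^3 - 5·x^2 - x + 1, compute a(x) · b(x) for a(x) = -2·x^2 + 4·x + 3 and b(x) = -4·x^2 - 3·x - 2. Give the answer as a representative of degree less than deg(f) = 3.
First multiply in Q[x] without reducing: a · b = 8·x^4 - 10·x^3 - 20·x^2 - 17·x - 6. Now divide by f(x) = x^3 - 5·x^2 - x + 1, eliminating the leading term at each step:
  leading term 8·x^4: subtract (8·x)·f(x) = 8·x^4 - 40·x^3 - 8·x^2 + 8·x, leaving 30·x^3 - 12·x^2 - 25·x - 6
  leading term 30·x^3: subtract (30)·f(x) = 30·x^3 - 150·x^2 - 30·x + 30, leaving 138·x^2 + 5·x - 36
The degree is now < 3, so this is the remainder. Hence a · b ≡ 138·x^2 + 5·x - 36 in Q[x]/(f).

Final answer: a · b ≡ 138·x^2 + 5·x - 36 (mod f(x))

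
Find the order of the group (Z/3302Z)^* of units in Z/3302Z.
(Z/3302Z)^* consists of the classes a with gcd(a, 3302) = 1, so its order is φ(3302). φ is multiplicative, with φ(p^e) = p^e − p^(e−1). Factorise 3302 = 2 · 13 · 127. Then
  φ(3302) = (2 − 1) · (13 − 1) · (127 − 1) = 1 · 12 · 126 = 1512.
Thus |(Z/3302Z)^*| = 1512.

Final answer: |(Z/3302Z)^*| = 1512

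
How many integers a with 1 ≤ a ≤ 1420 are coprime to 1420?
The number of a ∈ {1, ..., 1420} with gcd(a, 1420) = 1 is by definition Euler's totient φ(1420). φ is multiplicative, with φ(p^e) = p^e − p^(e−1). Factorise 1420 = 2^2 · 5 · 71. Then
  φ(1420) = (2^2 − 2^1) · (5 − 1) · (71 − 1) = 2 · 4 · 70 = 560.
So there are 560 such integers.

Final answer: 560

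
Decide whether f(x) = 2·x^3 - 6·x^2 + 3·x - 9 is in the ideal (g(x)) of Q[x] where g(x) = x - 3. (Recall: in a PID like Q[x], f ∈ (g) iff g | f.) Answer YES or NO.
In Q[x] the ideal (g) consists of all multiples of g, so f ∈ (g) iff g | f, i.e. iff the remainder of f on division by g is 0. Divide f by g (g is monic, so eliminate the leading term of the running remainder at each step):
  leading term 2·x^3: subtract (2·x^2)·g(x) = 2·x^3 - 6·x^2, leaving 3·x - 9
  leading term 3·x: subtract (3)·g(x) = 3·x - 9, leaving 0
The remainder is 0, so f(x) = g(x) · h(x) with h(x) = 2·x^2 + 3. Hence g | f, i.e. f ∈ (g).

Final answer: YES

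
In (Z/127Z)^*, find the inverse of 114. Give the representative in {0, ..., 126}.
114^(−1) ≡ 39 (mod 127)

Apply the extended Euclidean algorithm to (127, 114), tracking rows (r, s, t) with s·127 + t·114 = r. Each division r_prev = q·r_cur + r_new produces the new row as (previous row) − q·(current row):
  row A: (127, 1, 0)   [1·127 + 0·114 = 127]
  row B: (114, 0, 1)   [0·127 + 1·114 = 114]
  127 = 1·114 + 13   → row C = row A − 1·row B = (13, 1, −1)   [check: 1·127 − 1·114 = 13]
  114 = 8·13 + 10   → row D = row B − 8·row C = (10, −8, 9)   [check: −8·127 + 9·114 = 10]
  13 = 1·10 + 3   → row E = row C − 1·row D = (3, 9, −10)   [check: 9·127 − 10·114 = 3]
  10 = 3·3 + 1   → row F = row D − 3·row E = (1, −35, 39)   [check: −35·127 + 39·114 = 1]
  3 = 3·1 + 0   → remainder 0, stop. gcd = 1 (last nonzero row F).
The gcd is 1, so 114 is invertible mod 127. The last nonzero row gives −35·127 + 39·114 = 1, so t = 39. So 114^(−1) ≡ 39 (mod 127). Verify: 114 · 39 = 4446 ≡ 1 (mod 127). ✓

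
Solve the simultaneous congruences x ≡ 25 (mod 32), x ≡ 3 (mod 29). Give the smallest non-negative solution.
x ≡ 409 (mod 928); the representative in [0, 928) is 409

The moduli 32, 29 are pairwise coprime, so by the CRT there is a unique solution mod 32·29 = 928.
Solve by successive substitution. Start with x ≡ 25 (mod 32).
  Combine with x ≡ 3 (mod 29): write x = 25 + 32·t and require 25 + 32·t ≡ 3 (mod 29), i.e. 32·t ≡ 3 − 25 ≡ 7 (mod 29). Since 32^(−1) ≡ 10 (mod 29) (32 ≡ 3 (mod 29)), t ≡ 10·7 ≡ 12 (mod 29). So x ≡ 25 + 32·12 = 409 (mod 928).
Unique solution in [0, 928): x = 409.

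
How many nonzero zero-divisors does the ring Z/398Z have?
In Z/398Z each nonzero element is either a unit (gcd with 398 is 1) or a zero-divisor (gcd > 1). The number of units is φ(398): factorise 398 = 2 · 199, so φ(398) = (2 − 1) · (199 − 1) = 1 · 198 = 198. The nonzero elements number 398 − 1 = 397. Hence the nonzero zero-divisors number 397 − 198 = 199.

Final answer: Z/398Z has 199 nonzero zero-divisors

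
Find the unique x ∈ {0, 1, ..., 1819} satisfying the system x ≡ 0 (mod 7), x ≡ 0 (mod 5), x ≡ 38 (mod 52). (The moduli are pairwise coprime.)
x ≡ 350 (mod 1820); the representative in [0, 1820) is 350

The moduli 7, 5, 52 are pairwise coprime, so by the CRT there is a unique solution mod 7·5·52 = 1820.
Solve by successive substitution. Start with x ≡ 0 (mod 7).
  Combine with x ≡ 0 (mod 5): write x = 7·t and require 7·t ≡ 0 (mod 5). Since 7^(−1) ≡ 3 (mod 5) (7 ≡ 2 (mod 5)), t ≡ 3·0 ≡ 0 (mod 5). So x ≡ 7·0 = 0 (mod 35).
  Combine with x ≡ 38 (mod 52): write x = 35·t and require 35·t ≡ 38 (mod 52). Since 35^(−1) ≡ 3 (mod 52), t ≡ 3·38 ≡ 10 (mod 52). So x ≡ 35·10 = 350 (mod 1820).
Unique solution in [0, 1820): x = 350.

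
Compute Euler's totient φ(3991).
φ is multiplicative, with φ(p^e) = p^e − p^(e−1). Factorise 3991 = 13 · 307. Then
  φ(3991) = (13 − 1) · (307 − 1) = 12 · 306 = 3672.

Final answer: φ(3991) = 3672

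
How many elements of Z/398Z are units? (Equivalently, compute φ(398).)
An element a ∈ Z/398Z is a unit iff gcd(a, 398) = 1, so the number of units is φ(398). φ is multiplicative, with φ(p^e) = p^e − p^(e−1). Factorise 398 = 2 · 199. Then
  φ(398) = (2 − 1) · (199 − 1) = 1 · 198 = 198.

Final answer: Z/398Z has φ(398) = 198 units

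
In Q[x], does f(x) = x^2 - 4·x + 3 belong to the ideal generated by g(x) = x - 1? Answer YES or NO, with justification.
In Q[x] the ideal (g) consists of all multiples of g, so f ∈ (g) iff g | f, i.e. iff the remainder of f on division by g is 0. Divide f by g (g is monic, so eliminate the leading term of the running remainder at each step):
  leading term x^2: subtract (x)·g(x) = x^2 - x, leaving 3 - 3·x
  leading term -3·x: subtract (-3)·g(x) = 3 - 3·x, leaving 0
The remainder is 0, so f(x) = g(x) · h(x) with h(x) = x - 3. Hence g | f, i.e. f ∈ (g).

Final answer: YES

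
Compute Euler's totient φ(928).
φ is multiplicative, with φ(p^e) = p^e − p^(e−1). Factorise 928 = 2^5 · 29. Then
  φ(928) = (2^5 − 2^4) · (29 − 1) = 16 · 28 = 448.

Final answer: φ(928) = 448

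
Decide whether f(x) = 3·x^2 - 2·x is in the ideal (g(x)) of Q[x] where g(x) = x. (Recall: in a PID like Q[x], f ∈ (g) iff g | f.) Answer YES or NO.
YES

In Q[x] the ideal (g) consists of all multiples of g, so f ∈ (g) iff g | f, i.e. iff the remainder of f on division by g is 0. Divide f by g (g is monic, so eliminate the leading term of the running remainder at each step):
  leading term 3·x^2: subtract (3·x)·g(x) = 3·x^2, leaving -2·x
  leading term -2·x: subtract (-2)·g(x) = -2·x, leaving 0
The remainder is 0, so f(x) = g(x) · h(x) with h(x) = 3·x - 2. Hence g | f, i.e. f ∈ (g).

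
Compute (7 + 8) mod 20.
15

Both summands are already reduced mod 20. 7 + 8 = 15; 15 = 0·20 + 15, so (7 + 8) mod 20 = 15.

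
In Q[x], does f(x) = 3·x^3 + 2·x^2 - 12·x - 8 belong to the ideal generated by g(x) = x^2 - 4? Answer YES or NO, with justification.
YES

In Q[x] the ideal (g) consists of all multiples of g, so f ∈ (g) iff g | f, i.e. iff the remainder of f on division by g is 0. Divide f by g (g is monic, so eliminate the leading term of the running remainder at each step):
  leading term 3·x^3: subtract (3·x)·g(x) = 3·x^3 - 12·x, leaving 2·x^2 - 8
  leading term 2·x^2: subtract (2)·g(x) = 2·x^2 - 8, leaving 0
The remainder is 0, so f(x) = g(x) · h(x) with h(x) = 3·x + 2. Hence g | f, i.e. f ∈ (g).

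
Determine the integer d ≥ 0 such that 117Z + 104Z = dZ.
In the PID Z, (a, b) is generated by gcd(a, b). Compute gcd(117, 104) with the extended Euclidean algorithm, tracking rows (r, s, t) with s·117 + t·104 = r:
  row A: (117, 1, 0)   [1·117 + 0·104 = 117]
  row B: (104, 0, 1)   [0·117 + 1·104 = 104]
  117 = 1·104 + 13   → row C = row A − 1·row B = (13, 1, −1)   [check: 1·117 − 1·104 = 13]
  104 = 8·13 + 0   → remainder 0, stop. gcd = 13 (last nonzero row C).
So gcd(117, 104) = 13, with Bézout identity 1·117 − 1·104 = 13. Containment (⊇): the Bézout identity exhibits 13 as an element of (117, 104), giving (13) ⊆ (117, 104). Containment (⊆): since 13 | 117 and 13 | 104 (117 = 13·9, 104 = 13·8), every Z-linear combination of 117 and 104 is divisible by 13, so (117, 104) ⊆ (13). Therefore (117, 104) = (13), d = 13.

Final answer: (117, 104) = (13); d = 13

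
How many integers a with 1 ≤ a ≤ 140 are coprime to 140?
48

The number of a ∈ {1, ..., 140} with gcd(a, 140) = 1 is by definition Euler's totient φ(140). φ is multiplicative, with φ(p^e) = p^e − p^(e−1). Factorise 140 = 2^2 · 5 · 7. Then
  φ(140) = (2^2 − 2^1) · (5 − 1) · (7 − 1) = 2 · 4 · 6 = 48.
So there are 48 such integers.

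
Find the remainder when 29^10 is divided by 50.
1

Use repeated squaring. Binary(10) = 1010. Walk through the bits of the exponent 10 left-to-right: at each bit after the leading one, square the running value, then multiply by 29 if the bit is 1 (always reducing mod 50):
  bit 1 = 1 (leading): start with 29.
  bit 2 = 0: square 29^2 = 841 ≡ 41 (mod 50).
  bit 3 = 1: square 41^2 = 1681 ≡ 31; bit is 1, so multiply 31·29 = 899 ≡ 49 (mod 50).
  bit 4 = 0: square 49^2 = 2401 ≡ 1 (mod 50).
Final value: 29^10 ≡ 1 (mod 50).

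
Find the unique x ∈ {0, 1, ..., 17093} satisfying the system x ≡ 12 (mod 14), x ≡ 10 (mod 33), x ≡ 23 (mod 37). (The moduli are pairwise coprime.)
The moduli 14, 33, 37 are pairwise coprime, so by the CRT there is a unique solution mod 14·33·37 = 17094.
Solve by successive substitution. Start with x ≡ 12 (mod 14).
  Combine with x ≡ 10 (mod 33): write x = 12 + 14·t and require 12 + 14·t ≡ 10 (mod 33), i.e. 14·t ≡ 10 − 12 ≡ 31 (mod 33). Since 14^(−1) ≡ 26 (mod 33), t ≡ 26·31 ≡ 14 (mod 33). So x ≡ 12 + 14·14 = 208 (mod 462).
  Combine with x ≡ 23 (mod 37): write x = 208 + 462·t and require 208 + 462·t ≡ 23 (mod 37), i.e. 462·t ≡ 23 − 208 ≡ 0 (mod 37). Since 462^(−1) ≡ 35 (mod 37) (462 ≡ 18 (mod 37)), t ≡ 35·0 ≡ 0 (mod 37). So x ≡ 208 + 462·0 = 208 (mod 17094).
Unique solution in [0, 17094): x = 208.

Final answer: x ≡ 208 (mod 17094); the representative in [0, 17094) is 208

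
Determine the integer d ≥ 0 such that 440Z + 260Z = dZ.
In the PID Z, (a, b) is generated by gcd(a, b). Compute gcd(440, 260) with the extended Euclidean algorithm, tracking rows (r, s, t) with s·440 + t·260 = r:
  row A: (440, 1, 0)   [1·440 + 0·260 = 440]
  row B: (260, 0, 1)   [0·440 + 1·260 = 260]
  440 = 1·260 + 180   → row C = row A − 1·row B = (180, 1, −1)   [check: 1·440 − 1·260 = 180]
  260 = 1·180 + 80   → row D = row B − 1·row C = (80, −1, 2)   [check: −1·440 + 2·260 = 80]
  180 = 2·80 + 20   → row E = row C − 2·row D = (20, 3, −5)   [check: 3·440 − 5·260 = 20]
  80 = 4·20 + 0   → remainder 0, stop. gcd = 20 (last nonzero row E).
So gcd(440, 260) = 20, with Bézout identity 3·440 − 5·260 = 20. Containment (⊇): the Bézout identity exhibits 20 as an element of (440, 260), giving (20) ⊆ (440, 260). Containment (⊆): since 20 | 440 and 20 | 260 (440 = 20·22, 260 = 20·13), every Z-linear combination of 440 and 260 is divisible by 20, so (440, 260) ⊆ (20). Therefore (440, 260) = (20), d = 20.

Final answer: (440, 260) = (20); d = 20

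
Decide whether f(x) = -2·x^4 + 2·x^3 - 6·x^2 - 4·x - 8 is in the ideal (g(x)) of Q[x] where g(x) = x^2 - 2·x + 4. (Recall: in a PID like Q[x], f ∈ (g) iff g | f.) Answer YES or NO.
YES

In Q[x] the ideal (g) consists of all multiples of g, so f ∈ (g) iff g | f, i.e. iff the remainder of f on division by g is 0. Divide f by g (g is monic, so eliminate the leading term of the running remainder at each step):
  leading term -2·x^4: subtract (-2·x^2)·g(x) = -2·x^4 + 4·x^3 - 8·x^2, leaving -2·x^3 + 2·x^2 - 4·x - 8
  leading term -2·x^3: subtract (-2·x)·g(x) = -2·x^3 + 4·x^2 - 8·x, leaving -2·x^2 + 4·x - 8
  leading term -2·x^2: subtract (-2)·g(x) = -2·x^2 + 4·x - 8, leaving 0
The remainder is 0, so f(x) = g(x) · h(x) with h(x) = -2·x^2 - 2·x - 2. Hence g | f, i.e. f ∈ (g).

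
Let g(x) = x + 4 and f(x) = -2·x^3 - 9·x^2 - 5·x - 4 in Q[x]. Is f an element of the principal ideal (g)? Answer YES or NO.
In Q[x] the ideal (g) consists of all multiples of g, so f ∈ (g) iff g | f, i.e. iff the remainder of f on division by g is 0. Divide f by g (g is monic, so eliminate the leading term of the running remainder at each step):
  leading term -2·x^3: subtract (-2·x^2)·g(x) = -2·x^3 - 8·x^2, leaving -x^2 - 5·x - 4
  leading term -x^2: subtract (-x)·g(x) = -x^2 - 4·x, leaving -x - 4
  leading term -x: subtract (-1)·g(x) = -x - 4, leaving 0
The remainder is 0, so f(x) = g(x) · h(x) with h(x) = -2·x^2 - x - 1. Hence g | f, i.e. f ∈ (g).

Final answer: YES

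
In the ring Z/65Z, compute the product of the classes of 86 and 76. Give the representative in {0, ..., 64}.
Reduce the factors first: 86 ≡ 21, 76 ≡ 11 (mod 65), so 86 · 76 ≡ 21 · 11 (mod 65). 21 · 11 = 231. Dividing by 65: 231 = 3·65 + 36. So (86 · 76) mod 65 = 36.

Final answer: 36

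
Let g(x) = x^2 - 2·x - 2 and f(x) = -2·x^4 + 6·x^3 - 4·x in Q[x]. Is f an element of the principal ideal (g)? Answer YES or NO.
YES

In Q[x] the ideal (g) consists of all multiples of g, so f ∈ (g) iff g | f, i.e. iff the remainder of f on division by g is 0. Divide f by g (g is monic, so eliminate the leading term of the running remainder at each step):
  leading term -2·x^4: subtract (-2·x^2)·g(x) = -2·x^4 + 4·x^3 + 4·x^2, leaving 2·x^3 - 4·x^2 - 4·x
  leading term 2·x^3: subtract (2·x)·g(x) = 2·x^3 - 4·x^2 - 4·x, leaving 0
The remainder is 0, so f(x) = g(x) · h(x) with h(x) = -2·x^2 + 2·x. Hence g | f, i.e. f ∈ (g).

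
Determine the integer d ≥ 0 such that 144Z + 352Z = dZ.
(144, 352) = (16); d = 16

In the PID Z, (a, b) is generated by gcd(a, b). Compute gcd(352, 144) with the extended Euclidean algorithm, tracking rows (r, s, t) with s·352 + t·144 = r:
  row A: (352, 1, 0)   [1·352 + 0·144 = 352]
  row B: (144, 0, 1)   [0·352 + 1·144 = 144]
  352 = 2·144 + 64   → row C = row A − 2·row B = (64, 1, −2)   [check: 1·352 − 2·144 = 64]
  144 = 2·64 + 16   → row D = row B − 2·row C = (16, −2, 5)   [check: −2·352 + 5·144 = 16]
  64 = 4·16 + 0   → remainder 0, stop. gcd = 16 (last nonzero row D).
So gcd(144, 352) = 16, with Bézout identity −2·352 + 5·144 = 16. Containment (⊇): the Bézout identity exhibits 16 as an element of (144, 352), giving (16) ⊆ (144, 352). Containment (⊆): since 16 | 144 and 16 | 352 (144 = 16·9, 352 = 16·22), every Z-linear combination of 144 and 352 is divisible by 16, so (144, 352) ⊆ (16). Therefore (144, 352) = (16), d = 16.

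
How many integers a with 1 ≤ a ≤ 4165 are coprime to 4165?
The number of a ∈ {1, ..., 4165} with gcd(a, 4165) = 1 is by definition Euler's totient φ(4165). φ is multiplicative, with φ(p^e) = p^e − p^(e−1). Factorise 4165 = 5 · 7^2 · 17. Then
  φ(4165) = (5 − 1) · (7^2 − 7^1) · (17 − 1) = 4 · 42 · 16 = 2688.
So there are 2688 such integers.

Final answer: 2688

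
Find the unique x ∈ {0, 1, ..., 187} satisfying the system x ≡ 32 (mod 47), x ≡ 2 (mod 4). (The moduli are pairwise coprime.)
x ≡ 126 (mod 188); the representative in [0, 188) is 126

The moduli 47, 4 are pairwise coprime, so by the CRT there is a unique solution mod 47·4 = 188.
Solve by successive substitution. Start with x ≡ 32 (mod 47).
  Combine with x ≡ 2 (mod 4): write x = 32 + 47·t and require 32 + 47·t ≡ 2 (mod 4), i.e. 47·t ≡ 2 − 32 ≡ 2 (mod 4). Since 47^(−1) ≡ 3 (mod 4) (47 ≡ 3 (mod 4)), t ≡ 3·2 ≡ 2 (mod 4). So x ≡ 32 + 47·2 = 126 (mod 188).
Unique solution in [0, 188): x = 126.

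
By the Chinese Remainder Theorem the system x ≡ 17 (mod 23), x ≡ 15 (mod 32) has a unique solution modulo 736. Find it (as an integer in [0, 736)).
The moduli 23, 32 are pairwise coprime, so by the CRT there is a unique solution mod 23·32 = 736.
Solve by successive substitution. Start with x ≡ 17 (mod 23).
  Combine with x ≡ 15 (mod 32): write x = 17 + 23·t and require 17 + 23·t ≡ 15 (mod 32), i.e. 23·t ≡ 15 − 17 ≡ 30 (mod 32). Since 23^(−1) ≡ 7 (mod 32), t ≡ 7·30 ≡ 18 (mod 32). So x ≡ 17 + 23·18 = 431 (mod 736).
Unique solution in [0, 736): x = 431.

Final answer: x ≡ 431 (mod 736); the representative in [0, 736) is 431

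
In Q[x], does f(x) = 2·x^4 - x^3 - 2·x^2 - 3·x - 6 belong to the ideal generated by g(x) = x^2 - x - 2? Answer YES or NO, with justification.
NO

In Q[x] the ideal (g) consists of all multiples of g, so f ∈ (g) iff g | f, i.e. iff the remainder of f on division by g is 0. Divide f by g (g is monic, so eliminate the leading term of the running remainder at each step):
  leading term 2·x^4: subtract (2·x^2)·g(x) = 2·x^4 - 2·x^3 - 4·x^2, leaving x^3 + 2·x^2 - 3·x - 6
  leading term x^3: subtract (x)·g(x) = x^3 - x^2 - 2·x, leaving 3·x^2 - x - 6
  leading term 3·x^2: subtract (3)·g(x) = 3·x^2 - 3·x - 6, leaving 2·x
The remainder r(x) = 2·x ≠ 0 (and deg r < deg g), so g ∤ f, i.e. f ∉ (g).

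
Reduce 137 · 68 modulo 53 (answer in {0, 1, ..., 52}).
Reduce the factors first: 137 ≡ 31, 68 ≡ 15 (mod 53), so 137 · 68 ≡ 31 · 15 (mod 53). 31 · 15 = 465. Dividing by 53: 465 = 8·53 + 41. So (137 · 68) mod 53 = 41.

Final answer: 41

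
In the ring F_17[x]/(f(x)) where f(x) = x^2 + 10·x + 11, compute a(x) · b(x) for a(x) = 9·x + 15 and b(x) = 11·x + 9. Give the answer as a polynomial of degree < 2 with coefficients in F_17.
a · b ≡ 4·x + 15 (mod f(x))

Multiply as integer polynomials: a · b = 99·x^2 + 246·x + 135. Reducing coefficients mod 17: a · b ≡ 14·x^2 + 8·x + 16. Now divide by f(x) = x^2 + 10·x + 11 in F_17[x], eliminating the leading term at each step:
  leading term 14·x^2: subtract (14)·f(x) = 14·x^2 + 4·x + 1, leaving 4·x + 15 (coefficients mod 17)
The degree is now < 2, so this is the remainder. Hence a · b ≡ 4·x + 15 in F_17[x]/(f).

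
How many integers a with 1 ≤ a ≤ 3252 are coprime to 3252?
1080

The number of a ∈ {1, ..., 3252} with gcd(a, 3252) = 1 is by definition Euler's totient φ(3252). φ is multiplicative, with φ(p^e) = p^e − p^(e−1). Factorise 3252 = 2^2 · 3 · 271. Then
  φ(3252) = (2^2 − 2^1) · (3 − 1) · (271 − 1) = 2 · 2 · 270 = 1080.
So there are 1080 such integers.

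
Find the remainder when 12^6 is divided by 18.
0

Use repeated squaring. Binary(6) = 110. Walk through the bits of the exponent 6 left-to-right: at each bit after the leading one, square the running value, then multiply by 12 if the bit is 1 (always reducing mod 18):
  bit 1 = 1 (leading): start with 12.
  bit 2 = 1: square 12^2 = 144 ≡ 0; bit is 1, so multiply 0·12 = 0 (mod 18).
  bit 3 = 0: square 0^2 = 0 (mod 18).
Final value: 12^6 ≡ 0 (mod 18).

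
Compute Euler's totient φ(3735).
φ is multiplicative, with φ(p^e) = p^e − p^(e−1). Factorise 3735 = 3^2 · 5 · 83. Then
  φ(3735) = (3^2 − 3^1) · (5 − 1) · (83 − 1) = 6 · 4 · 82 = 1968.

Final answer: φ(3735) = 1968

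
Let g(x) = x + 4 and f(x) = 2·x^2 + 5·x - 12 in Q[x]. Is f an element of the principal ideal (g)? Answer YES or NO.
In Q[x] the ideal (g) consists of all multiples of g, so f ∈ (g) iff g | f, i.e. iff the remainder of f on division by g is 0. Divide f by g (g is monic, so eliminate the leading term of the running remainder at each step):
  leading term 2·x^2: subtract (2·x)·g(x) = 2·x^2 + 8·x, leaving -3·x - 12
  leading term -3·x: subtract (-3)·g(x) = -3·x - 12, leaving 0
The remainder is 0, so f(x) = g(x) · h(x) with h(x) = 2·x - 3. Hence g | f, i.e. f ∈ (g).

Final answer: YES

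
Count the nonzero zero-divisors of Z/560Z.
In Z/560Z each nonzero element is either a unit (gcd with 560 is 1) or a zero-divisor (gcd > 1). The number of units is φ(560): factorise 560 = 2^4 · 5 · 7, so φ(560) = (2^4 − 2^3) · (5 − 1) · (7 − 1) = 8 · 4 · 6 = 192. The nonzero elements number 560 − 1 = 559. Hence the nonzero zero-divisors number 559 − 192 = 367.

Final answer: Z/560Z has 367 nonzero zero-divisors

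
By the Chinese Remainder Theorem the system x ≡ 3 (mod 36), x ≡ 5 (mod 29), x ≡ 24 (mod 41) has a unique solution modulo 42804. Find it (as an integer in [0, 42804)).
The moduli 36, 29, 41 are pairwise coprime, so by the CRT there is a unique solution mod 36·29·41 = 42804.
Solve by successive substitution. Start with x ≡ 3 (mod 36).
  Combine with x ≡ 5 (mod 29): write x = 3 + 36·t and require 3 + 36·t ≡ 5 (mod 29), i.e. 36·t ≡ 5 − 3 ≡ 2 (mod 29). Since 36^(−1) ≡ 25 (mod 29) (36 ≡ 7 (mod 29)), t ≡ 25·2 ≡ 21 (mod 29). So x ≡ 3 + 36·21 = 759 (mod 1044).
  Combine with x ≡ 24 (mod 41): write x = 759 + 1044·t and require 759 + 1044·t ≡ 24 (mod 41), i.e. 1044·t ≡ 24 − 759 ≡ 3 (mod 41). Since 1044^(−1) ≡ 13 (mod 41) (1044 ≡ 19 (mod 41)), t ≡ 13·3 ≡ 39 (mod 41). So x ≡ 759 + 1044·39 = 41475 (mod 42804).
Unique solution in [0, 42804): x = 41475.

Final answer: x ≡ 41475 (mod 42804); the representative in [0, 42804) is 41475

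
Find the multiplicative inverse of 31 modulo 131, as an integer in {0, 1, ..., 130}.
Apply the extended Euclidean algorithm to (131, 31), tracking rows (r, s, t) with s·131 + t·31 = r. Each division r_prev = q·r_cur + r_new produces the new row as (previous row) − q·(current row):
  row A: (131, 1, 0)   [1·131 + 0·31 = 131]
  row B: (31, 0, 1)   [0·131 + 1·31 = 31]
  131 = 4·31 + 7   → row C = row A − 4·row B = (7, 1, −4)   [check: 1·131 − 4·31 = 7]
  31 = 4·7 + 3   → row D = row B − 4·row C = (3, −4, 17)   [check: −4·131 + 17·31 = 3]
  7 = 2·3 + 1   → row E = row C − 2·row D = (1, 9, −38)   [check: 9·131 − 38·31 = 1]
  3 = 3·1 + 0   → remainder 0, stop. gcd = 1 (last nonzero row E).
The gcd is 1, so 31 is invertible mod 131. The last nonzero row gives 9·131 − 38·31 = 1, so t = −38. So 31^(−1) ≡ −38 ≡ 93 (mod 131). Verify: 31 · 93 = 2883 ≡ 1 (mod 131). ✓

Final answer: 31^(−1) ≡ 93 (mod 131)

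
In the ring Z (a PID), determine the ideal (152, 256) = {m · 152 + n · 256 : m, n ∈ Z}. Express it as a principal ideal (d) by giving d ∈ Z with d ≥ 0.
(152, 256) = (8); d = 8

In the PID Z, (a, b) is generated by gcd(a, b). Compute gcd(256, 152) with the extended Euclidean algorithm, tracking rows (r, s, t) with s·256 + t·152 = r:
  row A: (256, 1, 0)   [1·256 + 0·152 = 256]
  row B: (152, 0, 1)   [0·256 + 1·152 = 152]
  256 = 1·152 + 104   → row C = row A − 1·row B = (104, 1, −1)   [check: 1·256 − 1·152 = 104]
  152 = 1·104 + 48   → row D = row B − 1·row C = (48, −1, 2)   [check: −1·256 + 2·152 = 48]
  104 = 2·48 + 8   → row E = row C − 2·row D = (8, 3, −5)   [check: 3·256 − 5·152 = 8]
  48 = 6·8 + 0   → remainder 0, stop. gcd = 8 (last nonzero row E).
So gcd(152, 256) = 8, with Bézout identity 3·256 − 5·152 = 8. Containment (⊇): the Bézout identity exhibits 8 as an element of (152, 256), giving (8) ⊆ (152, 256). Containment (⊆): since 8 | 152 and 8 | 256 (152 = 8·19, 256 = 8·32), every Z-linear combination of 152 and 256 is divisible by 8, so (152, 256) ⊆ (8). Therefore (152, 256) = (8), d = 8.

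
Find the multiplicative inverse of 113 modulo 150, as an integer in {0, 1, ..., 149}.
113^(−1) ≡ 77 (mod 150)

Apply the extended Euclidean algorithm to (150, 113), tracking rows (r, s, t) with s·150 + t·113 = r. Each division r_prev = q·r_cur + r_new produces the new row as (previous row) − q·(current row):
  row A: (150, 1, 0)   [1·150 + 0·113 = 150]
  row B: (113, 0, 1)   [0·150 + 1·113 = 113]
  150 = 1·113 + 37   → row C = row A − 1·row B = (37, 1, −1)   [check: 1·150 − 1·113 = 37]
  113 = 3·37 + 2   → row D = row B − 3·row C = (2, −3, 4)   [check: −3·150 + 4·113 = 2]
  37 = 18·2 + 1   → row E = row C − 18·row D = (1, 55, −73)   [check: 55·150 − 73·113 = 1]
  2 = 2·1 + 0   → remainder 0, stop. gcd = 1 (last nonzero row E).
The gcd is 1, so 113 is invertible mod 150. The last nonzero row gives 55·150 − 73·113 = 1, so t = −73. So 113^(−1) ≡ −73 ≡ 77 (mod 150). Verify: 113 · 77 = 8701 ≡ 1 (mod 150). ✓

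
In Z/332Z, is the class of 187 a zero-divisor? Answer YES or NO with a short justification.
NO

gcd(187, 332) = 1, so 187 is a unit in Z/332Z (it has a multiplicative inverse). A unit cannot be a zero-divisor: if 187·b ≡ 0 then multiplying both sides by 187^(−1) gives b ≡ 0. So 187 is not a zero-divisor.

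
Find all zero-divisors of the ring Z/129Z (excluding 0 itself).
nonzero zero-divisors of Z/129Z = {3, 6, 9, 12, 15, 18, 21, 24, 27, 30, 33, 36, 39, 42, 43, 45, 48, 51, 54, 57, 60, 63, 66, 69, 72, 75, 78, 81, 84, 86, 87, 90, 93, 96, 99, 102, 105, 108, 111, 114, 117, 120, 123, 126}

An element a ∈ Z/129Z (with a ≠ 0) is a zero-divisor iff gcd(a, 129) > 1 (because a is a unit precisely when gcd(a, n) = 1, and in Z/nZ every nonzero, non-unit element is a zero-divisor). Scan a = 1, ..., 128 and keep those with gcd(a, 129) > 1:
  gcd(3, 129) = 3, gcd(6, 129) = 3, gcd(9, 129) = 3, gcd(12, 129) = 3, gcd(15, 129) = 3, gcd(18, 129) = 3, gcd(21, 129) = 3, gcd(24, 129) = 3, gcd(27, 129) = 3, gcd(30, 129) = 3, gcd(33, 129) = 3, gcd(36, 129) = 3, gcd(39, 129) = 3, gcd(42, 129) = 3, gcd(43, 129) = 43, gcd(45, 129) = 3, gcd(48, 129) = 3, gcd(51, 129) = 3, gcd(54, 129) = 3, gcd(57, 129) = 3, gcd(60, 129) = 3, gcd(63, 129) = 3, gcd(66, 129) = 3, gcd(69, 129) = 3, gcd(72, 129) = 3, gcd(75, 129) = 3, gcd(78, 129) = 3, gcd(81, 129) = 3, gcd(84, 129) = 3, gcd(86, 129) = 43, gcd(87, 129) = 3, gcd(90, 129) = 3, gcd(93, 129) = 3, gcd(96, 129) = 3, gcd(99, 129) = 3, gcd(102, 129) = 3, gcd(105, 129) = 3, gcd(108, 129) = 3, gcd(111, 129) = 3, gcd(114, 129) = 3, gcd(117, 129) = 3, gcd(120, 129) = 3, gcd(123, 129) = 3, gcd(126, 129) = 3.
All other a ∈ {1, ..., 128} have gcd(a, 129) = 1 and are units. So the nonzero zero-divisors are exactly the 44 values of a appearing in this scan.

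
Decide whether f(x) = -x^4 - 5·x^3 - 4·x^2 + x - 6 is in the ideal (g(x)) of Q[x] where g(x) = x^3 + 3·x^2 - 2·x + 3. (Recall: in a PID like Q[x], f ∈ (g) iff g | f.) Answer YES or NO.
YES

In Q[x] the ideal (g) consists of all multiples of g, so f ∈ (g) iff g | f, i.e. iff the remainder of f on division by g is 0. Divide f by g (g is monic, so eliminate the leading term of the running remainder at each step):
  leading term -x^4: subtract (-x)·g(x) = -x^4 - 3·x^3 + 2·x^2 - 3·x, leaving -2·x^3 - 6·x^2 + 4·x - 6
  leading term -2·x^3: subtract (-2)·g(x) = -2·x^3 - 6·x^2 + 4·x - 6, leaving 0
The remainder is 0, so f(x) = g(x) · h(x) with h(x) = -x - 2. Hence g | f, i.e. f ∈ (g).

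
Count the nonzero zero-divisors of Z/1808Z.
Z/1808Z has 911 nonzero zero-divisors

In Z/1808Z each nonzero element is either a unit (gcd with 1808 is 1) or a zero-divisor (gcd > 1). The number of units is φ(1808): factorise 1808 = 2^4 · 113, so φ(1808) = (2^4 − 2^3) · (113 − 1) = 8 · 112 = 896. The nonzero elements number 1808 − 1 = 1807. Hence the nonzero zero-divisors number 1807 − 896 = 911.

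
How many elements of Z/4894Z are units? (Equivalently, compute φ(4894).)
Z/4894Z has φ(4894) = 2446 units

An element a ∈ Z/4894Z is a unit iff gcd(a, 4894) = 1, so the number of units is φ(4894). φ is multiplicative, with φ(p^e) = p^e − p^(e−1). Factorise 4894 = 2 · 2447. Then
  φ(4894) = (2 − 1) · (2447 − 1) = 1 · 2446 = 2446.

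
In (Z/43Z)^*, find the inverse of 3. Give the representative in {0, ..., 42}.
Apply the extended Euclidean algorithm to (43, 3), tracking rows (r, s, t) with s·43 + t·3 = r. Each division r_prev = q·r_cur + r_new produces the new row as (previous row) − q·(current row):
  row A: (43, 1, 0)   [1·43 + 0·3 = 43]
  row B: (3, 0, 1)   [0·43 + 1·3 = 3]
  43 = 14·3 + 1   → row C = row A − 14·row B = (1, 1, −14)   [check: 1·43 − 14·3 = 1]
  3 = 3·1 + 0   → remainder 0, stop. gcd = 1 (last nonzero row C).
The gcd is 1, so 3 is invertible mod 43. The last nonzero row gives 1·43 − 14·3 = 1, so t = −14. So 3^(−1) ≡ −14 ≡ 29 (mod 43). Verify: 3 · 29 = 87 ≡ 1 (mod 43). ✓

Final answer: 3^(−1) ≡ 29 (mod 43)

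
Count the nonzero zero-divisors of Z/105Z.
In Z/105Z each nonzero element is either a unit (gcd with 105 is 1) or a zero-divisor (gcd > 1). The number of units is φ(105): factorise 105 = 3 · 5 · 7, so φ(105) = (3 − 1) · (5 − 1) · (7 − 1) = 2 · 4 · 6 = 48. The nonzero elements number 105 − 1 = 104. Hence the nonzero zero-divisors number 104 − 48 = 56.

Final answer: Z/105Z has 56 nonzero zero-divisors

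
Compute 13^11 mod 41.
35

Use repeated squaring. Binary(11) = 1011. Walk through the bits of the exponent 11 left-to-right: at each bit after the leading one, square the running value, then multiply by 13 if the bit is 1 (always reducing mod 41):
  bit 1 = 1 (leading): start with 13.
  bit 2 = 0: square 13^2 = 169 ≡ 5 (mod 41).
  bit 3 = 1: square 5^2 = 25; bit is 1, so multiply 25·13 = 325 ≡ 38 (mod 41).
  bit 4 = 1: square 38^2 = 1444 ≡ 9; bit is 1, so multiply 9·13 = 117 ≡ 35 (mod 41).
Final value: 13^11 ≡ 35 (mod 41).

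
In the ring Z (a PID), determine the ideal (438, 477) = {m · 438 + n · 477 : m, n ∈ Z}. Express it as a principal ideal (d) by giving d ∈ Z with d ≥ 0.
(438, 477) = (3); d = 3

In the PID Z, (a, b) is generated by gcd(a, b). Compute gcd(477, 438) with the extended Euclidean algorithm, tracking rows (r, s, t) with s·477 + t·438 = r:
  row A: (477, 1, 0)   [1·477 + 0·438 = 477]
  row B: (438, 0, 1)   [0·477 + 1·438 = 438]
  477 = 1·438 + 39   → row C = row A − 1·row B = (39, 1, −1)   [check: 1·477 − 1·438 = 39]
  438 = 11·39 + 9   → row D = row B − 11·row C = (9, −11, 12)   [check: −11·477 + 12·438 = 9]
  39 = 4·9 + 3   → row E = row C − 4·row D = (3, 45, −49)   [check: 45·477 − 49·438 = 3]
  9 = 3·3 + 0   → remainder 0, stop. gcd = 3 (last nonzero row E).
So gcd(438, 477) = 3, with Bézout identity 45·477 − 49·438 = 3. Containment (⊇): the Bézout identity exhibits 3 as an element of (438, 477), giving (3) ⊆ (438, 477). Containment (⊆): since 3 | 438 and 3 | 477 (438 = 3·146, 477 = 3·159), every Z-linear combination of 438 and 477 is divisible by 3, so (438, 477) ⊆ (3). Therefore (438, 477) = (3), d = 3.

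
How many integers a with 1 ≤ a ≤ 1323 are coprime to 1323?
The number of a ∈ {1, ..., 1323} with gcd(a, 1323) = 1 is by definition Euler's totient φ(1323). φ is multiplicative, with φ(p^e) = p^e − p^(e−1). Factorise 1323 = 3^3 · 7^2. Then
  φ(1323) = (3^3 − 3^2) · (7^2 − 7^1) = 18 · 42 = 756.
So there are 756 such integers.

Final answer: 756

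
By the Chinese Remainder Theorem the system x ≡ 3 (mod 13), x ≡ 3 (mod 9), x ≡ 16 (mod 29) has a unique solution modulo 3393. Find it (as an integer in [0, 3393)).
x ≡ 1524 (mod 3393); the representative in [0, 3393) is 1524

The moduli 13, 9, 29 are pairwise coprime, so by the CRT there is a unique solution mod 13·9·29 = 3393.
Solve by successive substitution. Start with x ≡ 3 (mod 13).
  Combine with x ≡ 3 (mod 9): write x = 3 + 13·t and require 3 + 13·t ≡ 3 (mod 9), i.e. 13·t ≡ 3 − 3 ≡ 0 (mod 9). Since 13^(−1) ≡ 7 (mod 9) (13 ≡ 4 (mod 9)), t ≡ 7·0 ≡ 0 (mod 9). So x ≡ 3 + 13·0 = 3 (mod 117).
  Combine with x ≡ 16 (mod 29): write x = 3 + 117·t and require 3 + 117·t ≡ 16 (mod 29), i.e. 117·t ≡ 16 − 3 ≡ 13 (mod 29). Since 117^(−1) ≡ 1 (mod 29) (117 ≡ 1 (mod 29)), t ≡ 1·13 ≡ 13 (mod 29). So x ≡ 3 + 117·13 = 1524 (mod 3393).
Unique solution in [0, 3393): x = 1524.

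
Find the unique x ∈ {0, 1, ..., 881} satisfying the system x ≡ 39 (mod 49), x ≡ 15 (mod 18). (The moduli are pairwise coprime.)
The moduli 49, 18 are pairwise coprime, so by the CRT there is a unique solution mod 49·18 = 882.
Solve by successive substitution. Start with x ≡ 39 (mod 49).
  Combine with x ≡ 15 (mod 18): write x = 39 + 49·t and require 39 + 49·t ≡ 15 (mod 18), i.e. 49·t ≡ 15 − 39 ≡ 12 (mod 18). Since 49^(−1) ≡ 7 (mod 18) (49 ≡ 13 (mod 18)), t ≡ 7·12 ≡ 12 (mod 18). So x ≡ 39 + 49·12 = 627 (mod 882).
Unique solution in [0, 882): x = 627.

Final answer: x ≡ 627 (mod 882); the representative in [0, 882) is 627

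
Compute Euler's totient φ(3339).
φ is multiplicative, with φ(p^e) = p^e − p^(e−1). Factorise 3339 = 3^2 · 7 · 53. Then
  φ(3339) = (3^2 − 3^1) · (7 − 1) · (53 − 1) = 6 · 6 · 52 = 1872.

Final answer: φ(3339) = 1872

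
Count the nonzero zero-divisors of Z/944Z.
In Z/944Z each nonzero element is either a unit (gcd with 944 is 1) or a zero-divisor (gcd > 1). The number of units is φ(944): factorise 944 = 2^4 · 59, so φ(944) = (2^4 − 2^3) · (59 − 1) = 8 · 58 = 464. The nonzero elements number 944 − 1 = 943. Hence the nonzero zero-divisors number 943 − 464 = 479.

Final answer: Z/944Z has 479 nonzero zero-divisors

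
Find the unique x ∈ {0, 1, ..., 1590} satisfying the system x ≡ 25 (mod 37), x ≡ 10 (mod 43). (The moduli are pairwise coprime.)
x ≡ 913 (mod 1591); the representative in [0, 1591) is 913

The moduli 37, 43 are pairwise coprime, so by the CRT there is a unique solution mod 37·43 = 1591.
Solve by successive substitution. Start with x ≡ 25 (mod 37).
  Combine with x ≡ 10 (mod 43): write x = 25 + 37·t and require 25 + 37·t ≡ 10 (mod 43), i.e. 37·t ≡ 10 − 25 ≡ 28 (mod 43). Since 37^(−1) ≡ 7 (mod 43), t ≡ 7·28 ≡ 24 (mod 43). So x ≡ 25 + 37·24 = 913 (mod 1591).
Unique solution in [0, 1591): x = 913.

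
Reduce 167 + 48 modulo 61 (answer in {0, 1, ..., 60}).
32

Reduce the summands first: 167 ≡ 45 (mod 61), so 167 + 48 ≡ 45 + 48 (mod 61). 45 + 48 = 93; 93 = 1·61 + 32, so (167 + 48) mod 61 = 32.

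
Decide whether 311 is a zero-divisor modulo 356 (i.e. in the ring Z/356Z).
NO

gcd(311, 356) = 1, so 311 is a unit in Z/356Z (it has a multiplicative inverse). A unit cannot be a zero-divisor: if 311·b ≡ 0 then multiplying both sides by 311^(−1) gives b ≡ 0. So 311 is not a zero-divisor.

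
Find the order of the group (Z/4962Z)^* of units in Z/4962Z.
(Z/4962Z)^* consists of the classes a with gcd(a, 4962) = 1, so its order is φ(4962). φ is multiplicative, with φ(p^e) = p^e − p^(e−1). Factorise 4962 = 2 · 3 · 827. Then
  φ(4962) = (2 − 1) · (3 − 1) · (827 − 1) = 1 · 2 · 826 = 1652.
Thus |(Z/4962Z)^*| = 1652.

Final answer: |(Z/4962Z)^*| = 1652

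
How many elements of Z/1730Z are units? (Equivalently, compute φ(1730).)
An element a ∈ Z/1730Z is a unit iff gcd(a, 1730) = 1, so the number of units is φ(1730). φ is multiplicative, with φ(p^e) = p^e − p^(e−1). Factorise 1730 = 2 · 5 · 173. Then
  φ(1730) = (2 − 1) · (5 − 1) · (173 − 1) = 1 · 4 · 172 = 688.

Final answer: Z/1730Z has φ(1730) = 688 units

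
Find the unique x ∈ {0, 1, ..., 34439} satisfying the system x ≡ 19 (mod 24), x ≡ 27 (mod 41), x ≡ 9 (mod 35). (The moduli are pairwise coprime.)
x ≡ 1339 (mod 34440); the representative in [0, 34440) is 1339

The moduli 24, 41, 35 are pairwise coprime, so by the CRT there is a unique solution mod 24·41·35 = 34440.
Solve by successive substitution. Start with x ≡ 19 (mod 24).
  Combine with x ≡ 27 (mod 41): write x = 19 + 24·t and require 19 + 24·t ≡ 27 (mod 41), i.e. 24·t ≡ 27 − 19 ≡ 8 (mod 41). Since 24^(−1) ≡ 12 (mod 41), t ≡ 12·8 ≡ 14 (mod 41). So x ≡ 19 + 24·14 = 355 (mod 984).
  Combine with x ≡ 9 (mod 35): write x = 355 + 984·t and require 355 + 984·t ≡ 9 (mod 35), i.e. 984·t ≡ 9 − 355 ≡ 4 (mod 35). Since 984^(−1) ≡ 9 (mod 35) (984 ≡ 4 (mod 35)), t ≡ 9·4 ≡ 1 (mod 35). So x ≡ 355 + 984·1 = 1339 (mod 34440).
Unique solution in [0, 34440): x = 1339.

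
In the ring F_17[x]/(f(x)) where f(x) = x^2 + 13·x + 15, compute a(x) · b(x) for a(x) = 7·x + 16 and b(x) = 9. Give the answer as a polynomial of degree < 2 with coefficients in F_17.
a · b ≡ 12·x + 8 (mod f(x))

Multiply as integer polynomials: a · b = 63·x + 144. Reducing coefficients mod 17: a · b ≡ 12·x + 8. This already has degree < 2, so no reduction by f is needed. Hence a · b ≡ 12·x + 8 in F_17[x]/(f).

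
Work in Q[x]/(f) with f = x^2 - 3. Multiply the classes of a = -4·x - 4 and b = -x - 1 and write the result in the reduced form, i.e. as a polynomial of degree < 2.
First multiply in Q[x] without reducing: a · b = 4·x^2 + 8·x + 4. Now divide by f(x) = x^2 - 3, eliminating the leading term at each step:
  leading term 4·x^2: subtract (4)·f(x) = 4·x^2 - 12, leaving 8·x + 16
The degree is now < 2, so this is the remainder. Hence a · b ≡ 8·x + 16 in Q[x]/(f).

Final answer: a · b ≡ 8·x + 16 (mod f(x))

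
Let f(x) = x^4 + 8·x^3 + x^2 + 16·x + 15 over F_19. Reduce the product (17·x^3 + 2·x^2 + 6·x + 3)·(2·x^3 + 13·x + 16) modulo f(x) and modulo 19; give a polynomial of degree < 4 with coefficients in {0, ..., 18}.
a · b ≡ 18·x^3 + 6·x^2 + 12·x + 15 (mod f(x))

Multiply as integer polynomials: a · b = 34·x^6 + 4·x^5 + 233·x^4 + 304·x^3 + 110·x^2 + 135·x + 48. Reducing coefficients mod 19: a · b ≡ 15·x^6 + 4·x^5 + 5·x^4 + 15·x^2 + 2·x + 10. Now divide by f(x) = x^4 + 8·x^3 + x^2 + 16·x + 15 in F_19[x], eliminating the leading term at each step:
  leading term 15·x^6: subtract (15·x^2)·f(x) = 15·x^6 + 6·x^5 + 15·x^4 + 12·x^3 + 16·x^2, leaving 17·x^5 + 9·x^4 + 7·x^3 + 18·x^2 + 2·x + 10 (coefficients mod 19)
  leading term 17·x^5: subtract (17·x)·f(x) = 17·x^5 + 3·x^4 + 17·x^3 + 6·x^2 + 8·x, leaving 6·x^4 + 9·x^3 + 12·x^2 + 13·x + 10 (coefficients mod 19)
  leading term 6·x^4: subtract (6)·f(x) = 6·x^4 + 10·x^3 + 6·x^2 + x + 14, leaving 18·x^3 + 6·x^2 + 12·x + 15 (coefficients mod 19)
The degree is now < 4, so this is the remainder. Hence a · b ≡ 18·x^3 + 6·x^2 + 12·x + 15 in F_19[x]/(f).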